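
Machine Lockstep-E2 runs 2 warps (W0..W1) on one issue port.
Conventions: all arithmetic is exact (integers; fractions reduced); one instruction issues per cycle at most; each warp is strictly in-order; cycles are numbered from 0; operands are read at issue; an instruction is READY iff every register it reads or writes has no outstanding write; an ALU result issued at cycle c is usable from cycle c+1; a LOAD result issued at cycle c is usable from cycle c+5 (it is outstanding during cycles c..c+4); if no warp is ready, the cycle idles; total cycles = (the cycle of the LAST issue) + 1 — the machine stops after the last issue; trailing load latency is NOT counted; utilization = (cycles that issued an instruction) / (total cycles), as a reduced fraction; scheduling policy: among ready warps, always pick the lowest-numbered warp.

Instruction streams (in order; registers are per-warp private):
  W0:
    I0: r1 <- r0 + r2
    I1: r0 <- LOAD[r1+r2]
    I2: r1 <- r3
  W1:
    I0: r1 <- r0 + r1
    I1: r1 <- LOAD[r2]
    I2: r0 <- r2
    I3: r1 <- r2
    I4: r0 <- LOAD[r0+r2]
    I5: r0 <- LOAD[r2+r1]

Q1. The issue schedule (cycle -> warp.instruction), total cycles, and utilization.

cycle 0: W0.I0
cycle 1: W0.I1
cycle 2: W0.I2
cycle 3: W1.I0
cycle 4: W1.I1
cycle 5: W1.I2
cycle 6: idle
cycle 7: idle
cycle 8: idle
cycle 9: W1.I3
cycle 10: W1.I4
cycle 11: idle
cycle 12: idle
cycle 13: idle
cycle 14: idle
cycle 15: W1.I5

Answer: 16 cycles, utilization 9/16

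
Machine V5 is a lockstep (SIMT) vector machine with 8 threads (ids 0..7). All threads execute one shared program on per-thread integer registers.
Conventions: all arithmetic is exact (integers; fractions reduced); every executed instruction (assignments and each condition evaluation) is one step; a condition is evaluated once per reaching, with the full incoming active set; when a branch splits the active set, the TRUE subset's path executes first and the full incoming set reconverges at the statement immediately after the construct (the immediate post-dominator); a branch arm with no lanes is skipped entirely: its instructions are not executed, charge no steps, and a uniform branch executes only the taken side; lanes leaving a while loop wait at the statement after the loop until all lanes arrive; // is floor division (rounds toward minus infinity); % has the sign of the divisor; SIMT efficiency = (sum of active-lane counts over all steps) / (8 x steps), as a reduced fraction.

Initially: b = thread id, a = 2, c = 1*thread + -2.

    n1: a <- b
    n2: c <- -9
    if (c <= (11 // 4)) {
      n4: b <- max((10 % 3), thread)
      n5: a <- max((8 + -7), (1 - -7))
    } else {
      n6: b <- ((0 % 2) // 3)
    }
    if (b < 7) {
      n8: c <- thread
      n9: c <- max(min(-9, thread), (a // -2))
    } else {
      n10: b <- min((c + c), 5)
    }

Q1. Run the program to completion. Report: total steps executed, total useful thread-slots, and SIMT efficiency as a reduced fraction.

Answer: 9 steps, 63 useful, 7/8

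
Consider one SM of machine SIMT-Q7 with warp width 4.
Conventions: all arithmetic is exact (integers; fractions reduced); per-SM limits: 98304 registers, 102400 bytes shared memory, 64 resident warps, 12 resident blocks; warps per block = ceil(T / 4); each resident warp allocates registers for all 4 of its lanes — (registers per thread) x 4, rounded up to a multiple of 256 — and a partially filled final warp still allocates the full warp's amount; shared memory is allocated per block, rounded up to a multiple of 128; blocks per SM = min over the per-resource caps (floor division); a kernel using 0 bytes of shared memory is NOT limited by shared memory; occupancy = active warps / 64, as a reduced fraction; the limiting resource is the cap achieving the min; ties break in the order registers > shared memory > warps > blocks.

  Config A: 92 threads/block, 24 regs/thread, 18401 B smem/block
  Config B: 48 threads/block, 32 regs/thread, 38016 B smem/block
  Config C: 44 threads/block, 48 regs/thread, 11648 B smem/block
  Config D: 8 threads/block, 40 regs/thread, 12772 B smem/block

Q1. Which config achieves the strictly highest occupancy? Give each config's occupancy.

occupancies: A 23/32, B 3/8, C 55/64, D 1/4

Answer: C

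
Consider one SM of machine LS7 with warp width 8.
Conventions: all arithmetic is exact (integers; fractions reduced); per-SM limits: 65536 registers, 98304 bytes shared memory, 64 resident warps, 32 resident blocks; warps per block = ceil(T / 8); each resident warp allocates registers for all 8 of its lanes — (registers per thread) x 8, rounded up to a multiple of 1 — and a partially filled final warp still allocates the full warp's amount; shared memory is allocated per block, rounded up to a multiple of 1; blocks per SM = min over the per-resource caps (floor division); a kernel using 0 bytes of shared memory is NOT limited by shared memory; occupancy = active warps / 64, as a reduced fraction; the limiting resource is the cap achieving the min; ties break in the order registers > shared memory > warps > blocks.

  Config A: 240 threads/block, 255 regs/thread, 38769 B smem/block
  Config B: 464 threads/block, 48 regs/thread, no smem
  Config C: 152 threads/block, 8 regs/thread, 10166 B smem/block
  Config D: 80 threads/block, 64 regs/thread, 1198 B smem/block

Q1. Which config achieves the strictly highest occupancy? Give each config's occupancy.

occupancies: A 15/32, B 29/32, C 57/64, D 15/16

Answer: D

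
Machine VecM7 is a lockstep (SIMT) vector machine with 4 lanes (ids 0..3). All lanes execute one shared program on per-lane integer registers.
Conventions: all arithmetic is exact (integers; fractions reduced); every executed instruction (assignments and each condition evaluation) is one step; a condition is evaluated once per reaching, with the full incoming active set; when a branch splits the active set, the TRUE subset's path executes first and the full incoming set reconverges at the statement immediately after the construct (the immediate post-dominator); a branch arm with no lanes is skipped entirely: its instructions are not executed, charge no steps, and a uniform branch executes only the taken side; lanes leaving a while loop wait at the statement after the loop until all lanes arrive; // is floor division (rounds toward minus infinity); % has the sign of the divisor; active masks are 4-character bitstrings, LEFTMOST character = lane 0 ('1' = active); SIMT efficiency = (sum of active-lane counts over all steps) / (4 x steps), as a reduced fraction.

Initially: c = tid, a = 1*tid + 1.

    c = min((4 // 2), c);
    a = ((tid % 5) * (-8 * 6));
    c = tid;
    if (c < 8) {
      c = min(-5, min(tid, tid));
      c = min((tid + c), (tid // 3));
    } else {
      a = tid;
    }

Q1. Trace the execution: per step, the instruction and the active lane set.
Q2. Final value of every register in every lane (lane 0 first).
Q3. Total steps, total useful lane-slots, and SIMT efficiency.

step 0: c <- min((4 // 2), c)        1111
step 1: a <- ((tid % 5) * (-8 * 6))  1111
step 2: c <- tid                     1111
step 3: eval (c < 8)                 1111
step 4: c <- min(-5, min(tid, tid))  1111
step 5: c <- min((tid + c), (tid // 3)) 1111

Answer: 6 steps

c: -5,-4,-3,-2
a: 0,-48,-96,-144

steps = 6; useful = 24; efficiency = 24/24 = 1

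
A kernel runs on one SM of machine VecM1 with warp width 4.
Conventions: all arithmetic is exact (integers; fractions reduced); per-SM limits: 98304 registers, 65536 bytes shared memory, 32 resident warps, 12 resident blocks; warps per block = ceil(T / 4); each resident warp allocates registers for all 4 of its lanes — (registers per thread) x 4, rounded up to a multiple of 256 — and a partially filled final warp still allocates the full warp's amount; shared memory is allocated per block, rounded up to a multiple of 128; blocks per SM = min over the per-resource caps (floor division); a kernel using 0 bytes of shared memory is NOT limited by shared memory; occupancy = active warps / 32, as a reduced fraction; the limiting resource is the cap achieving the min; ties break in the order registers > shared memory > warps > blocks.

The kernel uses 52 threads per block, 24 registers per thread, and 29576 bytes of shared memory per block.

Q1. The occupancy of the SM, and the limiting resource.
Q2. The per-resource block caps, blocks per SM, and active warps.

Answer: occupancy 13/16, limited by shared memory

registers: 29 blocks
shared memory: 2 blocks
warps: 2 blocks
blocks: 12 blocks

Answer: 2 blocks, 26 active warps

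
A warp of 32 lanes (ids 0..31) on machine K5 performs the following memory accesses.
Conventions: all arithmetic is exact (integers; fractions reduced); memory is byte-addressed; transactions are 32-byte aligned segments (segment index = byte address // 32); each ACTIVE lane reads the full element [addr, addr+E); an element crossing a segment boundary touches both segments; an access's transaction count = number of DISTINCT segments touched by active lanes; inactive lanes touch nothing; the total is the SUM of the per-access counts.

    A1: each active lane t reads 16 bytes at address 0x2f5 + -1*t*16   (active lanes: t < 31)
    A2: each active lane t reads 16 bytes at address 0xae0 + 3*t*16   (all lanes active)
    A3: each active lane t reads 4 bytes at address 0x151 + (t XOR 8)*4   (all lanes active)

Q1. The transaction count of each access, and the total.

A1: 17 transactions
A2: 32 transactions
A3: 5 transactions

Answer: 17,32,5; total 54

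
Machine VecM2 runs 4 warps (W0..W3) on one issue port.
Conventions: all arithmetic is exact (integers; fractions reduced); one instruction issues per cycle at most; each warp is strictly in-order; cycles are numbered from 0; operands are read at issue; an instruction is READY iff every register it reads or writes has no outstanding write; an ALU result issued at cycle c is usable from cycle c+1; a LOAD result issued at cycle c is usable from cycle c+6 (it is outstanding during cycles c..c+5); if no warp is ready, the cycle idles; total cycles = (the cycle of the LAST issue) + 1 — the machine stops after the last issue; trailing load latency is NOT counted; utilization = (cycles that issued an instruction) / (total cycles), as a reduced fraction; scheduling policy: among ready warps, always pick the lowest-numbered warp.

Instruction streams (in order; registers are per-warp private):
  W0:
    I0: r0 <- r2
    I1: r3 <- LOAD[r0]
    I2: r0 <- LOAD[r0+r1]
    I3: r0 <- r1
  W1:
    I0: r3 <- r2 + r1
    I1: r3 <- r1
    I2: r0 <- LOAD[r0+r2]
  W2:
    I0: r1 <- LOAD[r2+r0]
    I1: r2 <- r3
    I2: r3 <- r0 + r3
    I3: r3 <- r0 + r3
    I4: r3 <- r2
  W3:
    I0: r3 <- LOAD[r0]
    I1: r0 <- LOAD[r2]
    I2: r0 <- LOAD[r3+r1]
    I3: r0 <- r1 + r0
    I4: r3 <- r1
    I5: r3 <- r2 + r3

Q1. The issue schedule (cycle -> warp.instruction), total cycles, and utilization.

cycle 0: W0.I0
cycle 1: W0.I1
cycle 2: W0.I2
cycle 3: W1.I0
cycle 4: W1.I1
cycle 5: W1.I2
cycle 6: W2.I0
cycle 7: W2.I1
cycle 8: W0.I3
cycle 9: W2.I2
cycle 10: W2.I3
cycle 11: W2.I4
cycle 12: W3.I0
cycle 13: W3.I1
cycle 14: idle
cycle 15: idle
cycle 16: idle
cycle 17: idle
cycle 18: idle
cycle 19: W3.I2
cycle 20: idle
cycle 21: idle
cycle 22: idle
cycle 23: idle
cycle 24: idle
cycle 25: W3.I3
cycle 26: W3.I4
cycle 27: W3.I5

Answer: 28 cycles, utilization 9/14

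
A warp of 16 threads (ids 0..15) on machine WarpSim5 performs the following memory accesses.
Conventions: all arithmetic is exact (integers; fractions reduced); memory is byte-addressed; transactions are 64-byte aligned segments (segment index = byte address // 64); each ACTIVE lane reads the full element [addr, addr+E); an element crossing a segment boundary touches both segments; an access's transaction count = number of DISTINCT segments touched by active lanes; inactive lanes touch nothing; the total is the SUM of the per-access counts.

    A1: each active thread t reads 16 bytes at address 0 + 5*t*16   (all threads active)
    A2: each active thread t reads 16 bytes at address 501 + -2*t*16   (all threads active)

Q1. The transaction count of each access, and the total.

A1: 16 transactions
A2: 9 transactions

Answer: 16,9; total 25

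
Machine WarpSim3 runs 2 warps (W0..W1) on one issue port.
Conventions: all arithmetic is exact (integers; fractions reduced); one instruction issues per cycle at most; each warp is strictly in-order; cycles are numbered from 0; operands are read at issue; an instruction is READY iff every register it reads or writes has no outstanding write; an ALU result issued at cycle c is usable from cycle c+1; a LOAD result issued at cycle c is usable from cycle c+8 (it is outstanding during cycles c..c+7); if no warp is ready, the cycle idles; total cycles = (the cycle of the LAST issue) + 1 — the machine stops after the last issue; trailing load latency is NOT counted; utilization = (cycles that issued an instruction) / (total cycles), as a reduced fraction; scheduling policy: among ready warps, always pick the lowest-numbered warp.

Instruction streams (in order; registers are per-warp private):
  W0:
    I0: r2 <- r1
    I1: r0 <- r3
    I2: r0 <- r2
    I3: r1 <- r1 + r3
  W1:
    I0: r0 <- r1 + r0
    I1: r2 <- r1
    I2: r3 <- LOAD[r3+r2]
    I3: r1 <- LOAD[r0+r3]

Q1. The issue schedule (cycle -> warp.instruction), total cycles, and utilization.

cycle 0: W0.I0
cycle 1: W0.I1
cycle 2: W0.I2
cycle 3: W0.I3
cycle 4: W1.I0
cycle 5: W1.I1
cycle 6: W1.I2
cycle 7: idle
cycle 8: idle
cycle 9: idle
cycle 10: idle
cycle 11: idle
cycle 12: idle
cycle 13: idle
cycle 14: W1.I3

Answer: 15 cycles, utilization 8/15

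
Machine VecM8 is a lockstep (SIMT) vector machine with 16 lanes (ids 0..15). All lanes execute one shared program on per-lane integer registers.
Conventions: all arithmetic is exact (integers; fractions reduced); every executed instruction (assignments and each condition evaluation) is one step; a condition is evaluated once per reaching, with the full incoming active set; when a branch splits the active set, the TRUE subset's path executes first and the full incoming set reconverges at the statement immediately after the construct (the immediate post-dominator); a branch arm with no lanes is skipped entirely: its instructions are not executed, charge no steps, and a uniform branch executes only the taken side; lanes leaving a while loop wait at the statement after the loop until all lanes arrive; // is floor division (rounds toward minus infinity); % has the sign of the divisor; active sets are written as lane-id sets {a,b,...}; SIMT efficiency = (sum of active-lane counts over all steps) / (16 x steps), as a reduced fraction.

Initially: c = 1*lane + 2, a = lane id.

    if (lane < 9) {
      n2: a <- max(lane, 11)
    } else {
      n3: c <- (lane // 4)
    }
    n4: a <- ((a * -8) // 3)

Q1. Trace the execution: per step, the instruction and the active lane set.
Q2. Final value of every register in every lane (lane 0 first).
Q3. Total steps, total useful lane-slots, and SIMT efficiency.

step 0: eval (lane < 9)              {0,1,2,3,4,5,6,7,8,9,10,11,12,13,14,15}
step 1: a <- max(lane, 11)           {0,1,2,3,4,5,6,7,8}
step 2: c <- (lane // 4)             {9,10,11,12,13,14,15}
step 3: a <- ((a * -8) // 3)         {0,1,2,3,4,5,6,7,8,9,10,11,12,13,14,15}

Answer: 4 steps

c: 2,3,4,5,6,7,8,9,10,2,2,2,3,3,3,3
a: -30,-30,-30,-30,-30,-30,-30,-30,-30,-24,-27,-30,-32,-35,-38,-40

steps = 4; useful = 48; efficiency = 48/64 = 3/4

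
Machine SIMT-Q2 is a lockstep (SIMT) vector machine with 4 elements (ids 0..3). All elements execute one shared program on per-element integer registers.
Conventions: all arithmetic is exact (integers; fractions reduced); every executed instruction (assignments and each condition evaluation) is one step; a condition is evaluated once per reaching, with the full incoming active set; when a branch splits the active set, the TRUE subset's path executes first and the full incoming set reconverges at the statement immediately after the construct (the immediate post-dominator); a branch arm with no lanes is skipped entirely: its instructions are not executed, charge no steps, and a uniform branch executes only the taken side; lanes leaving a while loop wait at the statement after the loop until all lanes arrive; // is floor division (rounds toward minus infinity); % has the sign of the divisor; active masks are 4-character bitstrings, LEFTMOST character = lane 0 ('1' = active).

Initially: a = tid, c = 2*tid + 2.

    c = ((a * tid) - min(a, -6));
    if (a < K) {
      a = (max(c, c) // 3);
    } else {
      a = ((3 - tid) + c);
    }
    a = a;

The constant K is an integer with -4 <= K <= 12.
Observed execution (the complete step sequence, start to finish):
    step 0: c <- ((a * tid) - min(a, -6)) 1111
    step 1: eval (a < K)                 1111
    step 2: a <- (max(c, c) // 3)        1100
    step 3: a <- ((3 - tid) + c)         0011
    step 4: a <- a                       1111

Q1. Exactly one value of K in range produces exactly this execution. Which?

Answer: K = 2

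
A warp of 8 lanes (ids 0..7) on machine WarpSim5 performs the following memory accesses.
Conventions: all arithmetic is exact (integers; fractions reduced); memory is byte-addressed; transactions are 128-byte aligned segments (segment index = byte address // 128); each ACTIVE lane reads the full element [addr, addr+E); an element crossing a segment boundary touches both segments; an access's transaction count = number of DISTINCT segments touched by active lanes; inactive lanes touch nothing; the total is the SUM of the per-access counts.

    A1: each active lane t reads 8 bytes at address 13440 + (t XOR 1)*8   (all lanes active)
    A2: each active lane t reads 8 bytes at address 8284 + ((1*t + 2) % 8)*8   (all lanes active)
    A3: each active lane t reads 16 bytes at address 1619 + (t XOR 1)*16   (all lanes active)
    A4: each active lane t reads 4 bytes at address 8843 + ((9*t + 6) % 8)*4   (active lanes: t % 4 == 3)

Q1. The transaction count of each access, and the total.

A1: 1 transaction
A2: 2 transactions
A3: 2 transactions
A4: 1 transaction

Answer: 1,2,2,1; total 6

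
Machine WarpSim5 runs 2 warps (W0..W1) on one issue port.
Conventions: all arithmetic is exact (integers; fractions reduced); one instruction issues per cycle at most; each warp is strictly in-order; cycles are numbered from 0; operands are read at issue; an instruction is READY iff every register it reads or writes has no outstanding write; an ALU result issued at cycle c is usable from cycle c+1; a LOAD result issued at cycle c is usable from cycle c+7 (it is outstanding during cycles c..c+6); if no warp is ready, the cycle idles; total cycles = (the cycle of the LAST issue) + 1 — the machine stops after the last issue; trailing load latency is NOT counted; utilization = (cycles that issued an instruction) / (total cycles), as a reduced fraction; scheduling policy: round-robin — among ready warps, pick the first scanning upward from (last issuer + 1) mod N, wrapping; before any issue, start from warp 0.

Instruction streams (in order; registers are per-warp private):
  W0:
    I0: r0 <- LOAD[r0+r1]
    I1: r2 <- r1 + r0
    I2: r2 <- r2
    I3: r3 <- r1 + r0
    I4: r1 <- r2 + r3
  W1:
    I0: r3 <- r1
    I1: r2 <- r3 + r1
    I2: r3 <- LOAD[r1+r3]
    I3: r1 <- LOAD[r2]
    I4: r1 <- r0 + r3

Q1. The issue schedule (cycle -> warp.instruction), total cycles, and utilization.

cycle 0: W0.I0
cycle 1: W1.I0
cycle 2: W1.I1
cycle 3: W1.I2
cycle 4: W1.I3
cycle 5: idle
cycle 6: idle
cycle 7: W0.I1
cycle 8: W0.I2
cycle 9: W0.I3
cycle 10: W0.I4
cycle 11: W1.I4

Answer: 12 cycles, utilization 5/6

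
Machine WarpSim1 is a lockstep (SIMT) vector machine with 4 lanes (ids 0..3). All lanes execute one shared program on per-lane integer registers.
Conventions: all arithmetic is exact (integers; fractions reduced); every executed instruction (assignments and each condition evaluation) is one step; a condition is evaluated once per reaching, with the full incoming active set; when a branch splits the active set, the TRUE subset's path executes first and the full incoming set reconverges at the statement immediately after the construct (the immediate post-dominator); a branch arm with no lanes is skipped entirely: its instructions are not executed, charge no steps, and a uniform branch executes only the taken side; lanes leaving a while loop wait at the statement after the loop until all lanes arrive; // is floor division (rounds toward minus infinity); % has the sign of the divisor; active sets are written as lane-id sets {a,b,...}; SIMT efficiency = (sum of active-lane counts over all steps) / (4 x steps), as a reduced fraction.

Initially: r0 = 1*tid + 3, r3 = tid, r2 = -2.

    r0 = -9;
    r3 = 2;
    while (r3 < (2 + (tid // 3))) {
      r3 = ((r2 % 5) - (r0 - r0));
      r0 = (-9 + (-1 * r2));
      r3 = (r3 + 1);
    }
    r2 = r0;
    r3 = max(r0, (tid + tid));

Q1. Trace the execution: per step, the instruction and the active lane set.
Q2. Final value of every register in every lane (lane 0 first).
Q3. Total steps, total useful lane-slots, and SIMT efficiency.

step 0: r0 <- -9                     {0,1,2,3}
step 1: r3 <- 2                      {0,1,2,3}
step 2: eval (r3 < (2 + (tid // 3))) {0,1,2,3}
step 3: r3 <- ((r2 % 5) - (r0 - r0)) {3}
step 4: r0 <- (-9 + (-1 * r2))       {3}
step 5: r3 <- (r3 + 1)               {3}
step 6: eval (r3 < (2 + (tid // 3))) {3}
step 7: r2 <- r0                     {0,1,2,3}
step 8: r3 <- max(r0, (tid + tid))   {0,1,2,3}

Answer: 9 steps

r0: -9,-9,-9,-7
r3: 0,2,4,6
r2: -9,-9,-9,-7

steps = 9; useful = 24; efficiency = 24/36 = 2/3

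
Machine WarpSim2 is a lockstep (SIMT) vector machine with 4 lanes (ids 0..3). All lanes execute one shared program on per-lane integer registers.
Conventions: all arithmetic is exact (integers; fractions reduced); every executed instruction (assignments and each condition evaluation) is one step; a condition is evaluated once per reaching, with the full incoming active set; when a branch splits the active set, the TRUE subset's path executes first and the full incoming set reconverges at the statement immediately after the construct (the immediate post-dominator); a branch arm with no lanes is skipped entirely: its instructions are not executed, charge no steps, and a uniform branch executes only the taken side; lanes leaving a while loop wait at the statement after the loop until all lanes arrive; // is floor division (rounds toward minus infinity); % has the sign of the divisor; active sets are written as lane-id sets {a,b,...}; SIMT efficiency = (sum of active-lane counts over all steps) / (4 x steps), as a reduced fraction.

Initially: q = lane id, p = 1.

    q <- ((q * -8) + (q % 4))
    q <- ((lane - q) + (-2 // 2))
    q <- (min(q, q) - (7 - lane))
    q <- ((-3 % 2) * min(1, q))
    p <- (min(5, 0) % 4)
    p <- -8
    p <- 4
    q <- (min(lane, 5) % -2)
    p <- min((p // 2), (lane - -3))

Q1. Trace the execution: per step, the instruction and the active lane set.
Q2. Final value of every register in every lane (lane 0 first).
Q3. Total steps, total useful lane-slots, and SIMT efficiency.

step 0: q <- ((q * -8) + (q % 4))    {0,1,2,3}
step 1: q <- ((lane - q) + (-2 // 2)) {0,1,2,3}
step 2: q <- (min(q, q) - (7 - lane)) {0,1,2,3}
step 3: q <- ((-3 % 2) * min(1, q))  {0,1,2,3}
step 4: p <- (min(5, 0) % 4)         {0,1,2,3}
step 5: p <- -8                      {0,1,2,3}
step 6: p <- 4                       {0,1,2,3}
step 7: q <- (min(lane, 5) % -2)     {0,1,2,3}
step 8: p <- min((p // 2), (lane - -3)) {0,1,2,3}

Answer: 9 steps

q: 0,-1,0,-1
p: 2,2,2,2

steps = 9; useful = 36; efficiency = 36/36 = 1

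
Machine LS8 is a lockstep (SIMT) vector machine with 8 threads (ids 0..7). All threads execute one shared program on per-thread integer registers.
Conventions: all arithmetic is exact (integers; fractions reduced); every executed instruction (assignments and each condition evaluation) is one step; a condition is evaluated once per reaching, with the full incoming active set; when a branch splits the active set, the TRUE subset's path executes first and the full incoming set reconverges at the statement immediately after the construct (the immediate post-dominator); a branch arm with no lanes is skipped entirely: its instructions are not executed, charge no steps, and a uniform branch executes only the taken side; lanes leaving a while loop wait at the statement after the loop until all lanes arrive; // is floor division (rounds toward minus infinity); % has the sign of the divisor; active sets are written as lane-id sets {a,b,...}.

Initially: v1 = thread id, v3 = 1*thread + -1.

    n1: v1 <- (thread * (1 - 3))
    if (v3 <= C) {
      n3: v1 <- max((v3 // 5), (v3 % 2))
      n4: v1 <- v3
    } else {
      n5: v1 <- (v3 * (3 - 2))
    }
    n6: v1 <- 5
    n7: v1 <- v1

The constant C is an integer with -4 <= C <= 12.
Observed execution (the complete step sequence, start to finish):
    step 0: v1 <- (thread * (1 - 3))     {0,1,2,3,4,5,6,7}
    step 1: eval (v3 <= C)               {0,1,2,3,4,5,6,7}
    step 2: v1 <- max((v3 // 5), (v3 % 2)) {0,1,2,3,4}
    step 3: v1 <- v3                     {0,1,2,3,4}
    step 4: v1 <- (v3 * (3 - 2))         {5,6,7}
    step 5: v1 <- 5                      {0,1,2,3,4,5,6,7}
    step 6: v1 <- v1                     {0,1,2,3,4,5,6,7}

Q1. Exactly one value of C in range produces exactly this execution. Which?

Answer: C = 3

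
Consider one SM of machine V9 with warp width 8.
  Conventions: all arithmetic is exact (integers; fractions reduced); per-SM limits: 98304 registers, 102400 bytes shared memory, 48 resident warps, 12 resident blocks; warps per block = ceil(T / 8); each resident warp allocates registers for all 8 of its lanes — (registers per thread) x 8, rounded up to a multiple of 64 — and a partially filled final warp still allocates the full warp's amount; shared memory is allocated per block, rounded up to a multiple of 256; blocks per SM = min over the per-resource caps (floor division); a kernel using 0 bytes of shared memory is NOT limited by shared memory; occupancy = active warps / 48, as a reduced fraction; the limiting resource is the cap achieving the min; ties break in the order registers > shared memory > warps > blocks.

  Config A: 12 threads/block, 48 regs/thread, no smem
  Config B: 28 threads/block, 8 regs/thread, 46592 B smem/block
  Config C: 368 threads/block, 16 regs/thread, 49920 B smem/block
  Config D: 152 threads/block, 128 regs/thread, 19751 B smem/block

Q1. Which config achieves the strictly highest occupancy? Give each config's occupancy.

occupancies: A 1/2, B 1/6, C 23/24, D 19/24

Answer: C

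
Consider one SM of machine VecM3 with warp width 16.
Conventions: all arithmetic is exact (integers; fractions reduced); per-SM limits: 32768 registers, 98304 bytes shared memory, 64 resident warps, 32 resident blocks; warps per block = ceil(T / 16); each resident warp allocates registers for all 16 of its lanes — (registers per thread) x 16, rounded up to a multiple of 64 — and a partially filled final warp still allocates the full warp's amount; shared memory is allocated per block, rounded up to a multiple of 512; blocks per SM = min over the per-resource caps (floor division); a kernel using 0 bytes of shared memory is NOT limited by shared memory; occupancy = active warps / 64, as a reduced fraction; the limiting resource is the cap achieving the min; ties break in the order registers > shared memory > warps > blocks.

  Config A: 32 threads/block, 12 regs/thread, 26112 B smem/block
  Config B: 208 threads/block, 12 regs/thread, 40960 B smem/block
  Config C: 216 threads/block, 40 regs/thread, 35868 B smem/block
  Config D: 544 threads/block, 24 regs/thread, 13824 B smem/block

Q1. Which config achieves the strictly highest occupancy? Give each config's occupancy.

occupancies: A 3/32, B 13/32, C 7/16, D 17/32

Answer: D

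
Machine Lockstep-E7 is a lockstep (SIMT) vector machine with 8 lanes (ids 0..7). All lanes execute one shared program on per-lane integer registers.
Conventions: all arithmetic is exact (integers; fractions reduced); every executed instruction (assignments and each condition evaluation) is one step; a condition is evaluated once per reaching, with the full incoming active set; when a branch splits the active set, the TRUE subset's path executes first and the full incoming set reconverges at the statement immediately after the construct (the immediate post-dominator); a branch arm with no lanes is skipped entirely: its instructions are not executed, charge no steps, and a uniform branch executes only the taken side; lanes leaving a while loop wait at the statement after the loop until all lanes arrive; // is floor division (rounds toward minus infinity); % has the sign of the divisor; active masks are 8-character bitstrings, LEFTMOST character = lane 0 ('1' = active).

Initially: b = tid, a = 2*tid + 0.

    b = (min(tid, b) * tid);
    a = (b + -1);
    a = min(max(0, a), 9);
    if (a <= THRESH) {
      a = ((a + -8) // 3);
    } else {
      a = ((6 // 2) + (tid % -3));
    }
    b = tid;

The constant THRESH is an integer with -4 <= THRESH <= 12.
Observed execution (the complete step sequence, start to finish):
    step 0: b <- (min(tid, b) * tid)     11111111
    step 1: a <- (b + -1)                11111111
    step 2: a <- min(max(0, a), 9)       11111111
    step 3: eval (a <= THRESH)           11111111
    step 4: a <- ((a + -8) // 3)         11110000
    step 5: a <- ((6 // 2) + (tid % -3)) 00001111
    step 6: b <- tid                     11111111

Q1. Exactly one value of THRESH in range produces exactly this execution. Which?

Answer: THRESH = 8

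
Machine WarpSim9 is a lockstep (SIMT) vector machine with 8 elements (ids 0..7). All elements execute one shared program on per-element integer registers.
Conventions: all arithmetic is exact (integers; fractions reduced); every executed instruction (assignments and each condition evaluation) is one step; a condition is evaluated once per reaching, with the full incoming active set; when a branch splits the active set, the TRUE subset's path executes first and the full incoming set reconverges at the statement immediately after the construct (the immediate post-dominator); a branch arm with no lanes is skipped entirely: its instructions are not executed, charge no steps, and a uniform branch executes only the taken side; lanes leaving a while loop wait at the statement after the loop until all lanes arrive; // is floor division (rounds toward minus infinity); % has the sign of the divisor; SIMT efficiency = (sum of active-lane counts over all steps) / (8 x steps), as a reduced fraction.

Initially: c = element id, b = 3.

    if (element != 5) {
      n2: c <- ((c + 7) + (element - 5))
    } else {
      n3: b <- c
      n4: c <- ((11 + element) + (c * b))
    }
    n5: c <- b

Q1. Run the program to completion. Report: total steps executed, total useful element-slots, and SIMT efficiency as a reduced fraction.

Answer: 5 steps, 25 useful, 5/8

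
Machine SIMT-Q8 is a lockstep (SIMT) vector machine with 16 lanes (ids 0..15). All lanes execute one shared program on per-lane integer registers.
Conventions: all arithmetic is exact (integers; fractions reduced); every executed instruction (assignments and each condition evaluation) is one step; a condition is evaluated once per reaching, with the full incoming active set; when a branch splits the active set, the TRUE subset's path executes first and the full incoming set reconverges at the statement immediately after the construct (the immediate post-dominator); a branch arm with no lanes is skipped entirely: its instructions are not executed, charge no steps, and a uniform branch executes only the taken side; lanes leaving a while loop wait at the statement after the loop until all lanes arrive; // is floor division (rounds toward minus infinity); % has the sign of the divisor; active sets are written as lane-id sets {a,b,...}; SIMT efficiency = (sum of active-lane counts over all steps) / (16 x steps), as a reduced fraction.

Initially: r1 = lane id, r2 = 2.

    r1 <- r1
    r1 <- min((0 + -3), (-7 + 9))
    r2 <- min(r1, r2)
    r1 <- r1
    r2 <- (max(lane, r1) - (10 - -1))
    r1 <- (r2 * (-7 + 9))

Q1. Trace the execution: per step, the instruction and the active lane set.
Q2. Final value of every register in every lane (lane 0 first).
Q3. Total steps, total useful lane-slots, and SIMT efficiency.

step 0: r1 <- r1                     {0,1,2,3,4,5,6,7,8,9,10,11,12,13,14,15}
step 1: r1 <- min((0 + -3), (-7 + 9)) {0,1,2,3,4,5,6,7,8,9,10,11,12,13,14,15}
step 2: r2 <- min(r1, r2)            {0,1,2,3,4,5,6,7,8,9,10,11,12,13,14,15}
step 3: r1 <- r1                     {0,1,2,3,4,5,6,7,8,9,10,11,12,13,14,15}
step 4: r2 <- (max(lane, r1) - (10 - -1)) {0,1,2,3,4,5,6,7,8,9,10,11,12,13,14,15}
step 5: r1 <- (r2 * (-7 + 9))        {0,1,2,3,4,5,6,7,8,9,10,11,12,13,14,15}

Answer: 6 steps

r1: -22,-20,-18,-16,-14,-12,-10,-8,-6,-4,-2,0,2,4,6,8
r2: -11,-10,-9,-8,-7,-6,-5,-4,-3,-2,-1,0,1,2,3,4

steps = 6; useful = 96; efficiency = 96/96 = 1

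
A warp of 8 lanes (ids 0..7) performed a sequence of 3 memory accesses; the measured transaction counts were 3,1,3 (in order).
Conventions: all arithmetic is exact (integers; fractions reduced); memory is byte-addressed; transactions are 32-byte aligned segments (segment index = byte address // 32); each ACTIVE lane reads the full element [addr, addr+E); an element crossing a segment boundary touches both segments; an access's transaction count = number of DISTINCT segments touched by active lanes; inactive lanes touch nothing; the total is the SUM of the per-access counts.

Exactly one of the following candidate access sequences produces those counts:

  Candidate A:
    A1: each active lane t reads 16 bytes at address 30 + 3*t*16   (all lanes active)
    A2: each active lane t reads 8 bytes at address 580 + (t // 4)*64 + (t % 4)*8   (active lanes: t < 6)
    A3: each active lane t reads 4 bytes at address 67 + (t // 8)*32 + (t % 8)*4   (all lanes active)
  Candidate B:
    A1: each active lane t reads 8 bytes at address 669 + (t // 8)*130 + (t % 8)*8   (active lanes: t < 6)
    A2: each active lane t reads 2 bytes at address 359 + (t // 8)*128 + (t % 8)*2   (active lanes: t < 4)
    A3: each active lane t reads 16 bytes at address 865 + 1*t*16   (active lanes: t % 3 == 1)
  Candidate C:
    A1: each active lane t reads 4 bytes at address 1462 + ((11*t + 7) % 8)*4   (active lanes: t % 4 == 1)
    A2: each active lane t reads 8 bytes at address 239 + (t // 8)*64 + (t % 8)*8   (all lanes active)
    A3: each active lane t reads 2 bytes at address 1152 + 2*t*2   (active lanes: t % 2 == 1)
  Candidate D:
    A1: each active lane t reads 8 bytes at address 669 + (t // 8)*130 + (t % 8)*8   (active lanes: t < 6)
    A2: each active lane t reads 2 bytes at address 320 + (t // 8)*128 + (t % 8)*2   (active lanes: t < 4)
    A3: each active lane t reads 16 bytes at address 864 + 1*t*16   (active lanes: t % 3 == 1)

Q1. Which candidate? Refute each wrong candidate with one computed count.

A: A1 gives 12 transactions, not 3
B: A3 gives 5 transactions, not 3
C: A1 gives 2 transactions, not 3
D: all counts match (3,1,3)

Answer: D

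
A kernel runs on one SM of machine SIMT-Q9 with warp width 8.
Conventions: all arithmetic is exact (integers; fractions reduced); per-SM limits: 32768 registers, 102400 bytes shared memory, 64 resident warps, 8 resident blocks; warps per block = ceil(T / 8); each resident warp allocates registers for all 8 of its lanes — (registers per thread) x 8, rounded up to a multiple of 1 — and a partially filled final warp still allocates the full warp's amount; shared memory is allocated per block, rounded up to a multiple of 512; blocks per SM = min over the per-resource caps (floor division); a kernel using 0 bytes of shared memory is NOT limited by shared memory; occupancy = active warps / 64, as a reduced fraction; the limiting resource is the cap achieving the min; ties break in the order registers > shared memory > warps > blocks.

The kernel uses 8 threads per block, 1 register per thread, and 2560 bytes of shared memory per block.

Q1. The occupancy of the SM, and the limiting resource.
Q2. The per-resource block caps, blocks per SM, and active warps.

Answer: occupancy 1/8, limited by blocks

registers: 4096 blocks
shared memory: 40 blocks
warps: 64 blocks
blocks: 8 blocks

Answer: 8 blocks, 8 active warps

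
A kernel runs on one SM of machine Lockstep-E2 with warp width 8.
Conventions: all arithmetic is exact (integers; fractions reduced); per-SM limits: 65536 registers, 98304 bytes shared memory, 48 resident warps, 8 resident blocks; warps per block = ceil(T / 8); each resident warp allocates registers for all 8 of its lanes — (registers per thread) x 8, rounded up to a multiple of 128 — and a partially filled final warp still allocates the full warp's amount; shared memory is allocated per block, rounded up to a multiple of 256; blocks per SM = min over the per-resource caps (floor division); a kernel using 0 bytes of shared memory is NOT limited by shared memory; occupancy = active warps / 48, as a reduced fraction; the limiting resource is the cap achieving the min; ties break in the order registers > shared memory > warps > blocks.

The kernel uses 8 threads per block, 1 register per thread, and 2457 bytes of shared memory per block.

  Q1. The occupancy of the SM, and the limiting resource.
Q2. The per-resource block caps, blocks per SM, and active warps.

Answer: occupancy 1/6, limited by blocks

registers: 512 blocks
shared memory: 38 blocks
warps: 48 blocks
blocks: 8 blocks

Answer: 8 blocks, 8 active warps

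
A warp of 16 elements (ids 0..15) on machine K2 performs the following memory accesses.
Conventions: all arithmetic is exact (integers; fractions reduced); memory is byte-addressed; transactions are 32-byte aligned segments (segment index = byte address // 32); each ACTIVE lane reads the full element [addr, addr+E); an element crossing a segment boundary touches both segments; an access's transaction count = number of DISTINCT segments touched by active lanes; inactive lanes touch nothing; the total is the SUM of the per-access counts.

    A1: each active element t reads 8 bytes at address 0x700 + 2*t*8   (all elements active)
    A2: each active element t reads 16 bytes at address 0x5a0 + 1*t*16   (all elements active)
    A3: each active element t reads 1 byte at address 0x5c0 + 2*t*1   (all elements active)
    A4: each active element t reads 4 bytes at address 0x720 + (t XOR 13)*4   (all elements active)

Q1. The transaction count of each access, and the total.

A1: 8 transactions
A2: 8 transactions
A3: 1 transaction
A4: 2 transactions

Answer: 8,8,1,2; total 19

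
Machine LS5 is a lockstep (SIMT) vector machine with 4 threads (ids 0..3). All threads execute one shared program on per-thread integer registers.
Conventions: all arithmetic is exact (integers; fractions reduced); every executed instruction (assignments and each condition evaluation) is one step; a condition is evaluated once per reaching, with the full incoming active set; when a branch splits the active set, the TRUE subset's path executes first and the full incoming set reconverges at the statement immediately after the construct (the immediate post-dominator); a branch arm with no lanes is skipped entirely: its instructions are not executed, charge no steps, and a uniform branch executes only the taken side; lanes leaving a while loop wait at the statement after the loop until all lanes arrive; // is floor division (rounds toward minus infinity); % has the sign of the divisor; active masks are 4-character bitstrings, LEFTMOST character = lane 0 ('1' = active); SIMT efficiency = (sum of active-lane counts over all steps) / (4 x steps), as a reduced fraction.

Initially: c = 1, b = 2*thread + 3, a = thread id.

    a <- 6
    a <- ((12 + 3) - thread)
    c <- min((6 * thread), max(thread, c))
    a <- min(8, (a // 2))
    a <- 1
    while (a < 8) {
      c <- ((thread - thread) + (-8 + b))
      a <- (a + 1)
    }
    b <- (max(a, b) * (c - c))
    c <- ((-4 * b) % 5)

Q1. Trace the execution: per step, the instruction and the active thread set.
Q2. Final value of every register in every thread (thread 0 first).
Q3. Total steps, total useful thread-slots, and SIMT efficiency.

step 0: a <- 6                       1111
step 1: a <- ((12 + 3) - thread)     1111
step 2: c <- min((6 * thread), max(thread, c)) 1111
step 3: a <- min(8, (a // 2))        1111
step 4: a <- 1                       1111
step 5: eval (a < 8)                 1111
step 6: c <- ((thread - thread) + (-8 + b)) 1111
step 7: a <- (a + 1)                 1111
step 8: eval (a < 8)                 1111
step 9: c <- ((thread - thread) + (-8 + b)) 1111
step 10: a <- (a + 1)                 1111
step 11: eval (a < 8)                 1111
step 12: c <- ((thread - thread) + (-8 + b)) 1111
step 13: a <- (a + 1)                 1111
step 14: eval (a < 8)                 1111
step 15: c <- ((thread - thread) + (-8 + b)) 1111
step 16: a <- (a + 1)                 1111
step 17: eval (a < 8)                 1111
step 18: c <- ((thread - thread) + (-8 + b)) 1111
step 19: a <- (a + 1)                 1111
step 20: eval (a < 8)                 1111
step 21: c <- ((thread - thread) + (-8 + b)) 1111
step 22: a <- (a + 1)                 1111
step 23: eval (a < 8)                 1111
step 24: c <- ((thread - thread) + (-8 + b)) 1111
step 25: a <- (a + 1)                 1111
step 26: eval (a < 8)                 1111
step 27: b <- (max(a, b) * (c - c))   1111
step 28: c <- ((-4 * b) % 5)          1111

Answer: 29 steps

c: 0,0,0,0
b: 0,0,0,0
a: 8,8,8,8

steps = 29; useful = 116; efficiency = 116/116 = 1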